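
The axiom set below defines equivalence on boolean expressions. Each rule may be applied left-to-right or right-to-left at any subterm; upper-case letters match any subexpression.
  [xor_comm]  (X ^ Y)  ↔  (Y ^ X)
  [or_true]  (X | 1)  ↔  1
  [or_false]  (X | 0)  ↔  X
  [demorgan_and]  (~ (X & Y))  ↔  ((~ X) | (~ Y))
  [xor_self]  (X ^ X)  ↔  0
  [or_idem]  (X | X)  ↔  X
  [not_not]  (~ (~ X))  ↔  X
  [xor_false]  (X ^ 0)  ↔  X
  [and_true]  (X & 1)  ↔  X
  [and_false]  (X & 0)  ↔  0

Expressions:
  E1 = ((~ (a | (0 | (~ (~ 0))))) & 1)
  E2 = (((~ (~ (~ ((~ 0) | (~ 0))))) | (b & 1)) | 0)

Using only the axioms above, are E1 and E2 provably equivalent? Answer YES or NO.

NO

All listed rules preserve value, hence provable equivalence implies equal values everywhere; look for a separating assignment.
a=0, b=0 gives E1 ↦ 1, E2 ↦ 0; values differ ⇒ not provably equivalent.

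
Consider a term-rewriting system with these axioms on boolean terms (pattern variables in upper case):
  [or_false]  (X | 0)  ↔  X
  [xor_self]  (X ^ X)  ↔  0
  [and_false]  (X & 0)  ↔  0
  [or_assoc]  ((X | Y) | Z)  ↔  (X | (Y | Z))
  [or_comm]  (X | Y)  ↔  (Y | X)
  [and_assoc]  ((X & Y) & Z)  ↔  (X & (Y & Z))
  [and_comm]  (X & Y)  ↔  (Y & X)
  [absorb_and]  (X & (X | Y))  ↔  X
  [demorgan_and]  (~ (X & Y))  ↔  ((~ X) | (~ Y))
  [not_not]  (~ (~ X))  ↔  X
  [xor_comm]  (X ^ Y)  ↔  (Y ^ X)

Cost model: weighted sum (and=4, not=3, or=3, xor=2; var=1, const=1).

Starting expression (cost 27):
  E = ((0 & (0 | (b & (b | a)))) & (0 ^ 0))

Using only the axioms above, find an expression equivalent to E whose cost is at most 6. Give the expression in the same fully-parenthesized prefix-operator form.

(1) (b & (b | a))  =[absorb_and →]=  b    ⊢ ((0 & (0 | b)) & (0 ^ 0))
(2) (0 & (0 | b))  =[absorb_and →]=  0    ⊢ (0 & (0 ^ 0))
(3) (0 & (0 ^ 0))  =[and_comm →]=  ((0 ^ 0) & 0)
(4) (0 ^ 0)  =[xor_self →]=  0    ⊢ cost 6, within 6

(0 & 0)   [cost 6]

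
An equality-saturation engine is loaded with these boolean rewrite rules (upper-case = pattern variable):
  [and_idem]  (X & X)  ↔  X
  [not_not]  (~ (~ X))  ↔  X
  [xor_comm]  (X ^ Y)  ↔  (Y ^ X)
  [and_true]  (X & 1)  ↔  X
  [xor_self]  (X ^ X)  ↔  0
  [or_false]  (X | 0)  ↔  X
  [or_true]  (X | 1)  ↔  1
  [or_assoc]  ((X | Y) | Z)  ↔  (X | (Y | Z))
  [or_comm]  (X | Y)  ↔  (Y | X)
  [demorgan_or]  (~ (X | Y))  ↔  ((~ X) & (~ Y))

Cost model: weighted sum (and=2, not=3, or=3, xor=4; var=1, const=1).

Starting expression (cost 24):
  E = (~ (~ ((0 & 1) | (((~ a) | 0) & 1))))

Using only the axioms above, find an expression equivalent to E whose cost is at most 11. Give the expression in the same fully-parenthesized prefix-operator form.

((0 & 1) | (~ a))   [cost 11]

1. [and_true →] (((~ a) | 0) & 1)  →  ((~ a) | 0);  E = (~ (~ ((0 & 1) | ((~ a) | 0))))
2. [not_not →] (~ (~ ((0 & 1) | ((~ a) | 0))))  →  ((0 & 1) | ((~ a) | 0))
3. [or_false →] ((~ a) | 0)  →  (~ a);  cost 11 ≤ 11, done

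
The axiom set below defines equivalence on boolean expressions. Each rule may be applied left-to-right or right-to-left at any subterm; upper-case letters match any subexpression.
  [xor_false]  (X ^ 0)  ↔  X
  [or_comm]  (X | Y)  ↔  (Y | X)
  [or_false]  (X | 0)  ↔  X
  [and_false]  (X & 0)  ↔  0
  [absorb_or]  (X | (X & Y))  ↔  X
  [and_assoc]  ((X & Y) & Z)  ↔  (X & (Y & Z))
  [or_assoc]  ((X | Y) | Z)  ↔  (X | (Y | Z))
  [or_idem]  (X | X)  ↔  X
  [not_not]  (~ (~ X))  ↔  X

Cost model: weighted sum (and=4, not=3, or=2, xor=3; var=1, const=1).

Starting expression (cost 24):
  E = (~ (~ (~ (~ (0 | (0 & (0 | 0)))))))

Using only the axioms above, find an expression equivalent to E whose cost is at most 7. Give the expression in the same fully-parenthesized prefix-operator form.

(~ (~ 0))   [cost 7]

step 1: or_false (→) rewrites (0 | 0) into 0, now (~ (~ (~ (~ (0 | (0 & 0))))))
step 2: absorb_or (→) rewrites (0 | (0 & 0)) into 0, now (~ (~ (~ (~ 0))))
step 3: not_not (→) rewrites (~ (~ (~ 0))) into (~ 0), reaching cost 7 (bound 7)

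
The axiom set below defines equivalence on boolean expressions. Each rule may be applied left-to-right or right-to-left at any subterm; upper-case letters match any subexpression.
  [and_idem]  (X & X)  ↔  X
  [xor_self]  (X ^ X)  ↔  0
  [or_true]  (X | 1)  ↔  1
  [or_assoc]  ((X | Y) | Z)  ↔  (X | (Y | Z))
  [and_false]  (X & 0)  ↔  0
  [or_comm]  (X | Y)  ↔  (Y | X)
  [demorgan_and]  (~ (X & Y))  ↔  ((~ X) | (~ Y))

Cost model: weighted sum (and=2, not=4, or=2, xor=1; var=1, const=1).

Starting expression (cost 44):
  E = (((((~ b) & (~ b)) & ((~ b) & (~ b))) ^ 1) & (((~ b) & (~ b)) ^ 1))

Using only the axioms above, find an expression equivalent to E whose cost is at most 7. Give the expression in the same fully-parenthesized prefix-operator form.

((~ b) ^ 1)   [cost 7]

step 1: and_idem (→) rewrites (((~ b) & (~ b)) & ((~ b) & (~ b))) into ((~ b) & (~ b)), now ((((~ b) & (~ b)) ^ 1) & (((~ b) & (~ b)) ^ 1))
step 2: and_idem (→) rewrites ((((~ b) & (~ b)) ^ 1) & (((~ b) & (~ b)) ^ 1)) into (((~ b) & (~ b)) ^ 1)
step 3: and_idem (→) rewrites ((~ b) & (~ b)) into (~ b), reaching cost 7 (bound 7)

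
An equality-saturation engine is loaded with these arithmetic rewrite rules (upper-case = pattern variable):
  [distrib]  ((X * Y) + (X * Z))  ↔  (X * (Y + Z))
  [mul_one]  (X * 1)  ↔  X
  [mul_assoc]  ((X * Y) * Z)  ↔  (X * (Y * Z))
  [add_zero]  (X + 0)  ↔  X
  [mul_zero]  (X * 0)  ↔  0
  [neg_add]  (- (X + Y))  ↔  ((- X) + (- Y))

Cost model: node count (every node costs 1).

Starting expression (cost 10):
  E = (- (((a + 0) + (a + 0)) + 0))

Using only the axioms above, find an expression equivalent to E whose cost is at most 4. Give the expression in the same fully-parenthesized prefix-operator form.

(- (a + a))   [cost 4]

step 1: add_zero (→) rewrites (a + 0) into a, now (- ((a + (a + 0)) + 0))
step 2: add_zero (→) rewrites ((a + (a + 0)) + 0) into (a + (a + 0)), now (- (a + (a + 0)))
step 3: add_zero (→) rewrites (a + 0) into a, reaching cost 4 (bound 4)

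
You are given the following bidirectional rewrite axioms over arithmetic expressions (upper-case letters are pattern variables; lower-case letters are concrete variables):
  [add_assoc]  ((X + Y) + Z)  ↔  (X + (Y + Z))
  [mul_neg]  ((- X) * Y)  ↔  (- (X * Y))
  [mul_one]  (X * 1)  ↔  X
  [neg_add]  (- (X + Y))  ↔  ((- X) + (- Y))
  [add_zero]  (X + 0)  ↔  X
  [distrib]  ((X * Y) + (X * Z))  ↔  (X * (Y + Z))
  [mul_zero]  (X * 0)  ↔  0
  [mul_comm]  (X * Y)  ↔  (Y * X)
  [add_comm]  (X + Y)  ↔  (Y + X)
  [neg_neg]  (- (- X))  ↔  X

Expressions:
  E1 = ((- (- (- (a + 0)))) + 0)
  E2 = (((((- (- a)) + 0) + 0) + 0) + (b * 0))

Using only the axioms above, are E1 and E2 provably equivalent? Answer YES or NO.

Every axiom is a valid identity, so a rewrite proof would force E1 and E2 to agree under every assignment.
At a=1, b=0: E1 = -1 but E2 = 1; they differ, so no derivation exists.

NO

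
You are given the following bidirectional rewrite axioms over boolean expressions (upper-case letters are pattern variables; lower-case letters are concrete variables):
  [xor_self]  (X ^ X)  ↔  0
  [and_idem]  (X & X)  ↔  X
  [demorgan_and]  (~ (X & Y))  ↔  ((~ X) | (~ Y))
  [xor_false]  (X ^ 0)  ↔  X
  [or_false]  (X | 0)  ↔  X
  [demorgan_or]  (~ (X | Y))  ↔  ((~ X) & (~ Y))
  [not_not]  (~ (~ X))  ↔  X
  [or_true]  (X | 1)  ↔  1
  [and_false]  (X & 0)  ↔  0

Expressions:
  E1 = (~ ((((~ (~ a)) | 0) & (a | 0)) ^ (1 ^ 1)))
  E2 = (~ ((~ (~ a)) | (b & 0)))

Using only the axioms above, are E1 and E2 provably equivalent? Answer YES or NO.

(1) (~ (~ a))  =[not_not →]=  a    ⊢ (~ (((a | 0) & (a | 0)) ^ (1 ^ 1)))
(2) (1 ^ 1)  =[xor_self →]=  0    ⊢ (~ (((a | 0) & (a | 0)) ^ 0))
(3) (((a | 0) & (a | 0)) ^ 0)  =[xor_false →]=  ((a | 0) & (a | 0))    ⊢ (~ ((a | 0) & (a | 0)))
(4) ((a | 0) & (a | 0))  =[and_idem →]=  (a | 0)    ⊢ (~ (a | 0))
(5) (a | 0)  =[or_false →]=  a    ⊢ (~ a)
(6) (~ a)  =[not_not ←]=  (~ (~ (~ a)))
(7) (~ (~ a))  =[or_false ←]=  ((~ (~ a)) | 0)    ⊢ (~ ((~ (~ a)) | 0))
(8) 0  =[and_false ←]=  (b & 0)    ⊢ E2

YES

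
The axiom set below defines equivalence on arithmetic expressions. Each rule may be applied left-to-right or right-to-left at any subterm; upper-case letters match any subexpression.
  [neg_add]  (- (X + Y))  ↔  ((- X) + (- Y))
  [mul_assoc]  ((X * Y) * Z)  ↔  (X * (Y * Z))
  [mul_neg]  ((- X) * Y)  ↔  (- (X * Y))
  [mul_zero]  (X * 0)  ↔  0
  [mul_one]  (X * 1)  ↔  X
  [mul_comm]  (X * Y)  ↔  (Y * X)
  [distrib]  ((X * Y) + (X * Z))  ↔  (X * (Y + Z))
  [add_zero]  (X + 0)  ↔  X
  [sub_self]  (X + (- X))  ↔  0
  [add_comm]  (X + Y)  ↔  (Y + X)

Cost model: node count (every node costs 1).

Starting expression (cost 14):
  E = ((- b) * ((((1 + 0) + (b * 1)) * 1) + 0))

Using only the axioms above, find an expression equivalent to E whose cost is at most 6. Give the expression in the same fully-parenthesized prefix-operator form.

((- b) * (b + 1))   [cost 6]

(1) (((1 + 0) + (b * 1)) * 1)  =[mul_one →]=  ((1 + 0) + (b * 1))    ⊢ ((- b) * (((1 + 0) + (b * 1)) + 0))
(2) ((1 + 0) + (b * 1))  =[add_comm →]=  ((b * 1) + (1 + 0))    ⊢ ((- b) * (((b * 1) + (1 + 0)) + 0))
(3) (b * 1)  =[mul_one →]=  b    ⊢ ((- b) * ((b + (1 + 0)) + 0))
(4) ((b + (1 + 0)) + 0)  =[add_zero →]=  (b + (1 + 0))    ⊢ ((- b) * (b + (1 + 0)))
(5) (1 + 0)  =[add_zero →]=  1    ⊢ cost 6, within 6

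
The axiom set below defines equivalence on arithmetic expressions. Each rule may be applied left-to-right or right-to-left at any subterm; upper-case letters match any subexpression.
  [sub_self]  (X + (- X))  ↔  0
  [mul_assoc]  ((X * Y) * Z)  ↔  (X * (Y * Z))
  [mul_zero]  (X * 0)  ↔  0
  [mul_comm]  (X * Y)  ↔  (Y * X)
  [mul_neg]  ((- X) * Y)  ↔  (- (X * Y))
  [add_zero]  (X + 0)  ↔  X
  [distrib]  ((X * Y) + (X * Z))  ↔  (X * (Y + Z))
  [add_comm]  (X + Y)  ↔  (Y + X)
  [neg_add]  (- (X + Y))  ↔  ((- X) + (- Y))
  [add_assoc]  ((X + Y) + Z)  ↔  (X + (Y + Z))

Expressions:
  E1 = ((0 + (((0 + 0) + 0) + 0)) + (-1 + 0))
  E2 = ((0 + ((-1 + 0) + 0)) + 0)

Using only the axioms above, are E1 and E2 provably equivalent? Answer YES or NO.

YES

1. [add_zero →] ((0 + 0) + 0)  →  (0 + 0);  E1 = ((0 + ((0 + 0) + 0)) + (-1 + 0))
2. [add_zero →] ((0 + 0) + 0)  →  (0 + 0);  E1 = ((0 + (0 + 0)) + (-1 + 0))
3. [add_zero →] (0 + 0)  →  0;  E1 = ((0 + 0) + (-1 + 0))
4. [add_zero →] (0 + 0)  →  0;  E1 = (0 + (-1 + 0))
5. [add_zero →] (-1 + 0)  →  -1;  E1 = (0 + -1)
6. [add_zero ←] (0 + -1)  →  ((0 + -1) + 0)
7. [add_zero ←] -1  →  (-1 + 0);  E1 = ((0 + (-1 + 0)) + 0)
8. [add_zero ←] -1  →  (-1 + 0);  this is E2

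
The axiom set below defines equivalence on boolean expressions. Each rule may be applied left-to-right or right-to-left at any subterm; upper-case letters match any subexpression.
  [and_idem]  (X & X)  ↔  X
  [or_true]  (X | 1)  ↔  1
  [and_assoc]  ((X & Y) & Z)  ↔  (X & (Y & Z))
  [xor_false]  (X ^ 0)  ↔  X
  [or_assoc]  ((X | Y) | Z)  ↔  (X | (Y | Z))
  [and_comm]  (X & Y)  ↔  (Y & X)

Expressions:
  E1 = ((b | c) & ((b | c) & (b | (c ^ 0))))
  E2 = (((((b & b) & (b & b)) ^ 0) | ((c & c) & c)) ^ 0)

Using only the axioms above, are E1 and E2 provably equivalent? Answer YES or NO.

1. [xor_false →] (c ^ 0)  →  c;  E1 = ((b | c) & ((b | c) & (b | c)))
2. [and_idem →] ((b | c) & (b | c))  →  (b | c);  E1 = ((b | c) & (b | c))
3. [and_idem →] ((b | c) & (b | c))  →  (b | c)
4. [xor_false ←] b  →  (b ^ 0);  E1 = ((b ^ 0) | c)
5. [and_idem ←] c  →  (c & c);  E1 = ((b ^ 0) | (c & c))
6. [and_idem ←] c  →  (c & c);  E1 = ((b ^ 0) | ((c & c) & c))
7. [and_idem ←] b  →  (b & b);  E1 = (((b & b) ^ 0) | ((c & c) & c))
8. [xor_false ←] (((b & b) ^ 0) | ((c & c) & c))  →  ((((b & b) ^ 0) | ((c & c) & c)) ^ 0)
9. [and_idem ←] (b & b)  →  ((b & b) & (b & b));  this is E2

YES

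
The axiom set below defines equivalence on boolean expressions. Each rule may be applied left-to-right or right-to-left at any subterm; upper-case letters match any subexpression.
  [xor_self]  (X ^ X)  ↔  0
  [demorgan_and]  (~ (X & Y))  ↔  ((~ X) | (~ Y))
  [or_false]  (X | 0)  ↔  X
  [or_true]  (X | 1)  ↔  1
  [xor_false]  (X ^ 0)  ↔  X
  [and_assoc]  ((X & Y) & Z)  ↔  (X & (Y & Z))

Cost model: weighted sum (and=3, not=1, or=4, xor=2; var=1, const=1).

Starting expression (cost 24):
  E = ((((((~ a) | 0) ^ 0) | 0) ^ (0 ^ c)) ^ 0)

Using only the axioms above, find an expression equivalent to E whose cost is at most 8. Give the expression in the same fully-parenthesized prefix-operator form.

((~ a) ^ (0 ^ c))   [cost 8]

1. [or_false →] ((((~ a) | 0) ^ 0) | 0)  →  (((~ a) | 0) ^ 0);  E = (((((~ a) | 0) ^ 0) ^ (0 ^ c)) ^ 0)
2. [xor_false →] (((~ a) | 0) ^ 0)  →  ((~ a) | 0);  E = ((((~ a) | 0) ^ (0 ^ c)) ^ 0)
3. [or_false →] ((~ a) | 0)  →  (~ a);  E = (((~ a) ^ (0 ^ c)) ^ 0)
4. [xor_false →] (((~ a) ^ (0 ^ c)) ^ 0)  →  ((~ a) ^ (0 ^ c));  cost 8 ≤ 8, done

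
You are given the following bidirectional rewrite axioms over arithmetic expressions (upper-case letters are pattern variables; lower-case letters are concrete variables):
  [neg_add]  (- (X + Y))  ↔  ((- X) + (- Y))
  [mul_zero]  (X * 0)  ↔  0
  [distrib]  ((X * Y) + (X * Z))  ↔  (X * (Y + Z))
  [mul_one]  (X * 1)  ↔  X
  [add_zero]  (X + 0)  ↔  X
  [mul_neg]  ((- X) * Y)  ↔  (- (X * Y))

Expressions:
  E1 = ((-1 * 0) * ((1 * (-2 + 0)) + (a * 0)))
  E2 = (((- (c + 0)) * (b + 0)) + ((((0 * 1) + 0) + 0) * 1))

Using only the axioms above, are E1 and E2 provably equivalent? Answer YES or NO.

The axioms are sound identities: if E1 ↔* E2 then E1 and E2 evaluate identically under any assignment.
Under a=0, b=1, c=1: E1 evaluates to 0, E2 to -1. Distinct ⇒ no rewrite sequence connects them.

NO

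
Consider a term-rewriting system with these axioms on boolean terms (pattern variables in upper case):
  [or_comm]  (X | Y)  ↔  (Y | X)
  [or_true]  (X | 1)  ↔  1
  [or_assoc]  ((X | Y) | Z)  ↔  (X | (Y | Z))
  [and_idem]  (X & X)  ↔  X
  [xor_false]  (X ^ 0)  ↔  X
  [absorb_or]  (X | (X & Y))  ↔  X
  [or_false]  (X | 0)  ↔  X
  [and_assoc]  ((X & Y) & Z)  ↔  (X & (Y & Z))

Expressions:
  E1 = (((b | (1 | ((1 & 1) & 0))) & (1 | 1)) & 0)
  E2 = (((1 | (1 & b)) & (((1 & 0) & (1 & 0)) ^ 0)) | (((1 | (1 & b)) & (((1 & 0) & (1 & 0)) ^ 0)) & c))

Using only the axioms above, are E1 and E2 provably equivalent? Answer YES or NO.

step 1: and_idem (→) rewrites (1 & 1) into 1, now (((b | (1 | (1 & 0))) & (1 | 1)) & 0)
step 2: absorb_or (→) rewrites (1 | (1 & 0)) into 1, now (((b | 1) & (1 | 1)) & 0)
step 3: or_true (→) rewrites (1 | 1) into 1, now (((b | 1) & 1) & 0)
step 4: or_true (→) rewrites (b | 1) into 1, now ((1 & 1) & 0)
step 5: and_assoc (→) rewrites ((1 & 1) & 0) into (1 & (1 & 0))
step 6: absorb_or (←) rewrites 1 into (1 | (1 & b)), now ((1 | (1 & b)) & (1 & 0))
step 7: and_idem (←) rewrites (1 & 0) into ((1 & 0) & (1 & 0)), now ((1 | (1 & b)) & ((1 & 0) & (1 & 0)))
step 8: xor_false (←) rewrites ((1 & 0) & (1 & 0)) into (((1 & 0) & (1 & 0)) ^ 0), now ((1 | (1 & b)) & (((1 & 0) & (1 & 0)) ^ 0))
step 9: absorb_or (←) rewrites ((1 | (1 & b)) & (((1 & 0) & (1 & 0)) ^ 0)) into (((1 | (1 & b)) & (((1 & 0) & (1 & 0)) ^ 0)) | (((1 | (1 & b)) & (((1 & 0) & (1 & 0)) ^ 0)) & c)), which is E2

YES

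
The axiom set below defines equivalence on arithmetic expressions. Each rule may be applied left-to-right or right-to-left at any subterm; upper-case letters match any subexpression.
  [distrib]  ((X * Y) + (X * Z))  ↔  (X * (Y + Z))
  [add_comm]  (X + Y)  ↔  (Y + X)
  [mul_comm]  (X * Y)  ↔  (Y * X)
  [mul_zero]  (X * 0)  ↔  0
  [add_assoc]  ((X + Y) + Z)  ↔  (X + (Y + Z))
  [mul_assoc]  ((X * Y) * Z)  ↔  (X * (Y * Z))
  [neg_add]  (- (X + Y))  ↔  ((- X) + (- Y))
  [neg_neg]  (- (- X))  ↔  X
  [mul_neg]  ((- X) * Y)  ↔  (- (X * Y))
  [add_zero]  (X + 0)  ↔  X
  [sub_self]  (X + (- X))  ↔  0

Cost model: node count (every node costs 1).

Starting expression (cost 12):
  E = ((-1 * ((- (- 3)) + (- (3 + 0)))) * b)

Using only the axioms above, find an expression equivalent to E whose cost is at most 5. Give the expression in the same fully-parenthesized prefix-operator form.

step 1: neg_neg (→) rewrites (- (- 3)) into 3, now ((-1 * (3 + (- (3 + 0)))) * b)
step 2: add_zero (→) rewrites (3 + 0) into 3, now ((-1 * (3 + (- 3))) * b)
step 3: sub_self (→) rewrites (3 + (- 3)) into 0, reaching cost 5 (bound 5)

((-1 * 0) * b)   [cost 5]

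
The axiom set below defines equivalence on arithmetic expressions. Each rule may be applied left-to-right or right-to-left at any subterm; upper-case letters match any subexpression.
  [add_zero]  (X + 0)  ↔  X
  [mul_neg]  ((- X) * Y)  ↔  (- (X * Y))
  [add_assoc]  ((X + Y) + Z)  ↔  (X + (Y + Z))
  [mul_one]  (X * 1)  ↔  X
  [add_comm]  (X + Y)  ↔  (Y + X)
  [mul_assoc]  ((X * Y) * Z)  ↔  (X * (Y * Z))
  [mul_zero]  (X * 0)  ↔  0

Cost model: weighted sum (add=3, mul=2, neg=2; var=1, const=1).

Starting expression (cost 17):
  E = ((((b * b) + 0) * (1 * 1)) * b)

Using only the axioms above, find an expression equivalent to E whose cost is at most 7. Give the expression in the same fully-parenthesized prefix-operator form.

((b * b) * b)   [cost 7]

(1) (1 * 1)  =[mul_one →]=  1    ⊢ ((((b * b) + 0) * 1) * b)
(2) (((b * b) + 0) * 1)  =[mul_one →]=  ((b * b) + 0)    ⊢ (((b * b) + 0) * b)
(3) ((b * b) + 0)  =[add_zero →]=  (b * b)    ⊢ cost 7, within 7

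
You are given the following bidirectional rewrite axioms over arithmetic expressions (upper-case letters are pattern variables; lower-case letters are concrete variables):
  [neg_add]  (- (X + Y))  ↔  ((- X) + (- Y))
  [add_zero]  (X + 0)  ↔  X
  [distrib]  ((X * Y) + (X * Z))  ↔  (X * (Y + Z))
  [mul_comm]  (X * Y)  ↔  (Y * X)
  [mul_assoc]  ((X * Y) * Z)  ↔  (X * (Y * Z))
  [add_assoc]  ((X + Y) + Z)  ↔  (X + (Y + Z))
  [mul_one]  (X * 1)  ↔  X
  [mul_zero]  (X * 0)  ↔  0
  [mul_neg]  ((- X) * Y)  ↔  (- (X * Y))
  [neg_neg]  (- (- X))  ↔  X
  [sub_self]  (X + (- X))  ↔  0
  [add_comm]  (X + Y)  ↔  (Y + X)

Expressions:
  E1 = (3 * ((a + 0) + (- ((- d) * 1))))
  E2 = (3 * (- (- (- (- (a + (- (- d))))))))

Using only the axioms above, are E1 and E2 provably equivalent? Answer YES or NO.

YES

step 1: mul_one (→) rewrites ((- d) * 1) into (- d), now (3 * ((a + 0) + (- (- d))))
step 2: add_zero (→) rewrites (a + 0) into a, now (3 * (a + (- (- d))))
step 3: neg_neg (→) rewrites (- (- d)) into d, now (3 * (a + d))
step 4: neg_neg (←) rewrites (a + d) into (- (- (a + d))), now (3 * (- (- (a + d))))
step 5: neg_neg (←) rewrites d into (- (- d)), now (3 * (- (- (a + (- (- d))))))
step 6: neg_neg (←) rewrites (- (- (a + (- (- d))))) into (- (- (- (- (a + (- (- d))))))), which is E2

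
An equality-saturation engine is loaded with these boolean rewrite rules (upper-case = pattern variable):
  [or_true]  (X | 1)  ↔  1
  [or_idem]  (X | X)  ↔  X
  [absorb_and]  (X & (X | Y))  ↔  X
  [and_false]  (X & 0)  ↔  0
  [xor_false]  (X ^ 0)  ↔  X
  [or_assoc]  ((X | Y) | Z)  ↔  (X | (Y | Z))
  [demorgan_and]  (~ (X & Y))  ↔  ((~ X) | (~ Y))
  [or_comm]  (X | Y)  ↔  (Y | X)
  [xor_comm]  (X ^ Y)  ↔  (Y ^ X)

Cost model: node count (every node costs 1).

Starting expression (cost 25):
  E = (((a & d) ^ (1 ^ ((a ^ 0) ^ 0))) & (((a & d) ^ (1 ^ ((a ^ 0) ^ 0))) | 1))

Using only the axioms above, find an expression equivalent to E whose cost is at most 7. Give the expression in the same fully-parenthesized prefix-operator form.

1. [absorb_and →] (((a & d) ^ (1 ^ ((a ^ 0) ^ 0))) & (((a & d) ^ (1 ^ ((a ^ 0) ^ 0))) | 1))  →  ((a & d) ^ (1 ^ ((a ^ 0) ^ 0)))
2. [xor_false →] (a ^ 0)  →  a;  E = ((a & d) ^ (1 ^ (a ^ 0)))
3. [xor_false →] (a ^ 0)  →  a;  cost 7 ≤ 7, done

((a & d) ^ (1 ^ a))   [cost 7]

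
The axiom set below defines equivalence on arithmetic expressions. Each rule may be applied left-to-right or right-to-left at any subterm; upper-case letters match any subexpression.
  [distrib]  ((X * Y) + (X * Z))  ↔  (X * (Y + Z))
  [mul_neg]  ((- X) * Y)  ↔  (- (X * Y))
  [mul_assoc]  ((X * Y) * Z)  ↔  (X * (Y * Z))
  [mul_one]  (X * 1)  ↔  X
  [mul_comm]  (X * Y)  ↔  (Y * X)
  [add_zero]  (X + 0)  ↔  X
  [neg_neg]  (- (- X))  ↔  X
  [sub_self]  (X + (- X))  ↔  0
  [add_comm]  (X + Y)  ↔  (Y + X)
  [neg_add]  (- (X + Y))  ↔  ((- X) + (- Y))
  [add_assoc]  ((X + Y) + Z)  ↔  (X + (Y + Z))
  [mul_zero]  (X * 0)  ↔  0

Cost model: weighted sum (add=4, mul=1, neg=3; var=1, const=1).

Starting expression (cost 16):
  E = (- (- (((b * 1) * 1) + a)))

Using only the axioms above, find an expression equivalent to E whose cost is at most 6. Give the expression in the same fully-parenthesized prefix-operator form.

(b + a)   [cost 6]

step 1: neg_neg (→) rewrites (- (- (((b * 1) * 1) + a))) into (((b * 1) * 1) + a)
step 2: mul_one (→) rewrites (b * 1) into b, now ((b * 1) + a)
step 3: mul_one (→) rewrites (b * 1) into b, reaching cost 6 (bound 6)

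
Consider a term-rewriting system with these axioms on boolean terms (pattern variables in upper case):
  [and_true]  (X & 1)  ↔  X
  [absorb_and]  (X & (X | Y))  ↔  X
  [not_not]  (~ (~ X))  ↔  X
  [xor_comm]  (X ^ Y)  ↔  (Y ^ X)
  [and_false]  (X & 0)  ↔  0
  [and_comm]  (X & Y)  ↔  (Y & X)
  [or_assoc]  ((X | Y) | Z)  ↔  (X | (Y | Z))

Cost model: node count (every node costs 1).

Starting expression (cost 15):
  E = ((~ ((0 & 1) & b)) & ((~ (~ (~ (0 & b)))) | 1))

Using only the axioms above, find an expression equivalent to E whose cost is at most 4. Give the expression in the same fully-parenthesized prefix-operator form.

step 1: and_true (→) rewrites (0 & 1) into 0, now ((~ (0 & b)) & ((~ (~ (~ (0 & b)))) | 1))
step 2: not_not (→) rewrites (~ (~ (~ (0 & b)))) into (~ (0 & b)), now ((~ (0 & b)) & ((~ (0 & b)) | 1))
step 3: absorb_and (→) rewrites ((~ (0 & b)) & ((~ (0 & b)) | 1)) into (~ (0 & b)), reaching cost 4 (bound 4)

(~ (0 & b))   [cost 4]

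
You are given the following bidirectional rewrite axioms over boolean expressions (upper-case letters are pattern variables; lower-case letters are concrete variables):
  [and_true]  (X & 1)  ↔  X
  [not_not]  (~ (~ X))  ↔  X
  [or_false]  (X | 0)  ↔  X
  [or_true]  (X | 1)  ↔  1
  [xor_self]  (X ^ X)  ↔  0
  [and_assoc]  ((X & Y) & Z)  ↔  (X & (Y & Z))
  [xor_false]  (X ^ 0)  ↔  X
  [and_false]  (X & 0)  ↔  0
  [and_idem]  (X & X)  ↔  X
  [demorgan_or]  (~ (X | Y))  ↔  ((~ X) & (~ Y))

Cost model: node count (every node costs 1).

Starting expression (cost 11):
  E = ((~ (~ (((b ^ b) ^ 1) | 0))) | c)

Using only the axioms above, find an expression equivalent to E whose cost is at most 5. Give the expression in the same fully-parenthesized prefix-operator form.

(1) (((b ^ b) ^ 1) | 0)  =[or_false →]=  ((b ^ b) ^ 1)    ⊢ ((~ (~ ((b ^ b) ^ 1))) | c)
(2) (b ^ b)  =[xor_self →]=  0    ⊢ ((~ (~ (0 ^ 1))) | c)
(3) (~ (~ (0 ^ 1)))  =[not_not →]=  (0 ^ 1)    ⊢ cost 5, within 5

((0 ^ 1) | c)   [cost 5]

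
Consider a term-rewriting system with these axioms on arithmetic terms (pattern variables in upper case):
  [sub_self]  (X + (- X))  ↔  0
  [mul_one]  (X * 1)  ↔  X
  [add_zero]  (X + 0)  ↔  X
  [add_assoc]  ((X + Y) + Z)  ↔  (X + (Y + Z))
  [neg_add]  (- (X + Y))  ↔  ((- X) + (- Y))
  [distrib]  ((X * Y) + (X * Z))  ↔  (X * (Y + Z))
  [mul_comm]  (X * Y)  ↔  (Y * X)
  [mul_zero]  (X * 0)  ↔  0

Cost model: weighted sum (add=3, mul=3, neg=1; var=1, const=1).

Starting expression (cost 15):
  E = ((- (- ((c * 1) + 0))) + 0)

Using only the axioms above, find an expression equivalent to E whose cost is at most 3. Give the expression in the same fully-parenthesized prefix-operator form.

(- (- c))   [cost 3]

step 1: add_zero (→) rewrites ((c * 1) + 0) into (c * 1), now ((- (- (c * 1))) + 0)
step 2: add_zero (→) rewrites ((- (- (c * 1))) + 0) into (- (- (c * 1)))
step 3: mul_one (→) rewrites (c * 1) into c, reaching cost 3 (bound 3)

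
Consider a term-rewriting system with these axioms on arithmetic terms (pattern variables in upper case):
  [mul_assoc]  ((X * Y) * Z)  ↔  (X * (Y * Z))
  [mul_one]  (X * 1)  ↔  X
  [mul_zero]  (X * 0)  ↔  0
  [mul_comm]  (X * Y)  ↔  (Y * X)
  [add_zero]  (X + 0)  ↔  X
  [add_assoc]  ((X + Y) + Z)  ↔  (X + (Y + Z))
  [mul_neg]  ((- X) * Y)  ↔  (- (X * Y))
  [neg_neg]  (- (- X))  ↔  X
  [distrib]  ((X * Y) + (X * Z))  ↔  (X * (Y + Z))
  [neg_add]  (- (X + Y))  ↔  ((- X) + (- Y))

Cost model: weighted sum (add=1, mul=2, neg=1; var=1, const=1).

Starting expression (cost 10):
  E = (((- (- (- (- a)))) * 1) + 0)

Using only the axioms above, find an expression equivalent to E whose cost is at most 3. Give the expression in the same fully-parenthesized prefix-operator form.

step 1: add_zero (→) rewrites (((- (- (- (- a)))) * 1) + 0) into ((- (- (- (- a)))) * 1)
step 2: neg_neg (→) rewrites (- (- (- a))) into (- a), now ((- (- a)) * 1)
step 3: mul_one (→) rewrites ((- (- a)) * 1) into (- (- a)), reaching cost 3 (bound 3)

(- (- a))   [cost 3]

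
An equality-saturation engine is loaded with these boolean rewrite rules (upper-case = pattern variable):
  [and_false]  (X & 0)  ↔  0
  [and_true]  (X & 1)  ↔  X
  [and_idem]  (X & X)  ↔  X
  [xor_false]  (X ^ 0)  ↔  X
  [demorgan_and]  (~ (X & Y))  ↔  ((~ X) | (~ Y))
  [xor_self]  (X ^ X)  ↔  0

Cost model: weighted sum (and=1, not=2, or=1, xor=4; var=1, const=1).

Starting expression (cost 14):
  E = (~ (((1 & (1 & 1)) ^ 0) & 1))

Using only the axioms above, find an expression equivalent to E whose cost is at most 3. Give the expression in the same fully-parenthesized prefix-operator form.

(~ 1)   [cost 3]

1. [and_idem →] (1 & 1)  →  1;  E = (~ (((1 & 1) ^ 0) & 1))
2. [and_true →] (1 & 1)  →  1;  E = (~ ((1 ^ 0) & 1))
3. [xor_false →] (1 ^ 0)  →  1;  E = (~ (1 & 1))
4. [and_idem →] (1 & 1)  →  1;  cost 3 ≤ 3, done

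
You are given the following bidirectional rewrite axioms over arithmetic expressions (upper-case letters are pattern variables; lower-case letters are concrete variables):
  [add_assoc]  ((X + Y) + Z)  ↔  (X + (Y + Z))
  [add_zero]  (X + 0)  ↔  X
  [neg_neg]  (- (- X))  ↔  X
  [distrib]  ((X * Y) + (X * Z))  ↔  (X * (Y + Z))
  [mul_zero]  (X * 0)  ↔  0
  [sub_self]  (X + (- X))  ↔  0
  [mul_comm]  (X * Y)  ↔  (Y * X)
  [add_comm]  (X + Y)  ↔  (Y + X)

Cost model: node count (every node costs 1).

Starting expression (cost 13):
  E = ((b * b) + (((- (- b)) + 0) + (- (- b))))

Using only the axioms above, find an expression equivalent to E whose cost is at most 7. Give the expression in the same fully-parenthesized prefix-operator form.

(1) (- (- b))  =[neg_neg →]=  b    ⊢ ((b * b) + ((b + 0) + (- (- b))))
(2) (b + 0)  =[add_zero →]=  b    ⊢ ((b * b) + (b + (- (- b))))
(3) (- (- b))  =[neg_neg →]=  b    ⊢ cost 7, within 7

((b * b) + (b + b))   [cost 7]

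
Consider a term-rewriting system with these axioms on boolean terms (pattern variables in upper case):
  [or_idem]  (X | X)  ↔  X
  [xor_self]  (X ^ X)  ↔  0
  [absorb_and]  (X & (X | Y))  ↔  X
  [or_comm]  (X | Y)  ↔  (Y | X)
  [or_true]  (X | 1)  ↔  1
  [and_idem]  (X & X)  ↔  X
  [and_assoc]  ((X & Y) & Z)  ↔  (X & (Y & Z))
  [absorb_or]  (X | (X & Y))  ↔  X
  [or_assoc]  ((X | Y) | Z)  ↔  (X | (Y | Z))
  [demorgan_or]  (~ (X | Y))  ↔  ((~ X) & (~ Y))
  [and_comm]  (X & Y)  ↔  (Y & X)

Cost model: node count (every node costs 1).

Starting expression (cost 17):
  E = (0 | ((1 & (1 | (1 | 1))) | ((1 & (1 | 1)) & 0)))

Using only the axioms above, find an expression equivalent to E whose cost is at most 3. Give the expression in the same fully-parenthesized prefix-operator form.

(0 | 1)   [cost 3]

(1) (1 | 1)  =[or_idem →]=  1    ⊢ (0 | ((1 & (1 | 1)) | ((1 & (1 | 1)) & 0)))
(2) ((1 & (1 | 1)) | ((1 & (1 | 1)) & 0))  =[absorb_or →]=  (1 & (1 | 1))    ⊢ (0 | (1 & (1 | 1)))
(3) (1 & (1 | 1))  =[absorb_and →]=  1    ⊢ cost 3, within 3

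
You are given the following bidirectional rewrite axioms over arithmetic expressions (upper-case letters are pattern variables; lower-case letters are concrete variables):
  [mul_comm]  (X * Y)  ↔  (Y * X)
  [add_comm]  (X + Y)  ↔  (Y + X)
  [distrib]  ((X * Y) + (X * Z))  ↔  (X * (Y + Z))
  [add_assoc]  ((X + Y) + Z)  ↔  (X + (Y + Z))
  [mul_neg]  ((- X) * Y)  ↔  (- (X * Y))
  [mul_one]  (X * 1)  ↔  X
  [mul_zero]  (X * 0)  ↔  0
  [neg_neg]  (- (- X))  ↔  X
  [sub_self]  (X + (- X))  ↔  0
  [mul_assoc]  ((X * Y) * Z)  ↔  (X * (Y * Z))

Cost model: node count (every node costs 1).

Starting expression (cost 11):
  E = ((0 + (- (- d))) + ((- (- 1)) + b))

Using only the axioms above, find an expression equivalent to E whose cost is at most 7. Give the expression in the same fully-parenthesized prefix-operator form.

1. [neg_neg →] (- (- 1))  →  1;  E = ((0 + (- (- d))) + (1 + b))
2. [neg_neg →] (- (- d))  →  d;  cost 7 ≤ 7, done

((0 + d) + (1 + b))   [cost 7]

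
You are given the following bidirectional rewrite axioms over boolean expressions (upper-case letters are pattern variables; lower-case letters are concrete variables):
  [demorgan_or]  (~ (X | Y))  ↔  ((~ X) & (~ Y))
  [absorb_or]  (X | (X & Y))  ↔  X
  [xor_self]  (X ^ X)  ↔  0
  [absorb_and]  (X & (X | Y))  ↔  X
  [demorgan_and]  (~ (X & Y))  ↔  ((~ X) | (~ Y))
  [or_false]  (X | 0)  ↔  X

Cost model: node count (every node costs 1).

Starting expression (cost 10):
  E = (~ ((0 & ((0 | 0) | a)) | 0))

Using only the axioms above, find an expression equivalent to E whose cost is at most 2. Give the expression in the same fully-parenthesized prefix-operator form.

step 1: or_false (→) rewrites ((0 & ((0 | 0) | a)) | 0) into (0 & ((0 | 0) | a)), now (~ (0 & ((0 | 0) | a)))
step 2: or_false (→) rewrites (0 | 0) into 0, now (~ (0 & (0 | a)))
step 3: absorb_and (→) rewrites (0 & (0 | a)) into 0, reaching cost 2 (bound 2)

(~ 0)   [cost 2]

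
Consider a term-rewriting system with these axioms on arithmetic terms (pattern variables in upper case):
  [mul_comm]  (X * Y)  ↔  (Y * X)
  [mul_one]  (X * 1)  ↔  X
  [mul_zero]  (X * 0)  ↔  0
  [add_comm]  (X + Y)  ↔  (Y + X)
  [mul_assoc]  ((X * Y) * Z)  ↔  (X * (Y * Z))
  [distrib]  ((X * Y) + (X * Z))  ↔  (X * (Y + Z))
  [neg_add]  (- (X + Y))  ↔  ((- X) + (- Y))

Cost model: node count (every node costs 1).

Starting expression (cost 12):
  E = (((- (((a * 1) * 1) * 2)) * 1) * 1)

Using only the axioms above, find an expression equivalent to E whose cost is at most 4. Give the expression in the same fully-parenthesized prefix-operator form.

(1) ((- (((a * 1) * 1) * 2)) * 1)  =[mul_one →]=  (- (((a * 1) * 1) * 2))    ⊢ ((- (((a * 1) * 1) * 2)) * 1)
(2) ((- (((a * 1) * 1) * 2)) * 1)  =[mul_one →]=  (- (((a * 1) * 1) * 2))
(3) ((a * 1) * 1)  =[mul_one →]=  (a * 1)    ⊢ (- ((a * 1) * 2))
(4) ((a * 1) * 2)  =[mul_comm →]=  (2 * (a * 1))    ⊢ (- (2 * (a * 1)))
(5) (a * 1)  =[mul_one →]=  a    ⊢ cost 4, within 4

(- (2 * a))   [cost 4]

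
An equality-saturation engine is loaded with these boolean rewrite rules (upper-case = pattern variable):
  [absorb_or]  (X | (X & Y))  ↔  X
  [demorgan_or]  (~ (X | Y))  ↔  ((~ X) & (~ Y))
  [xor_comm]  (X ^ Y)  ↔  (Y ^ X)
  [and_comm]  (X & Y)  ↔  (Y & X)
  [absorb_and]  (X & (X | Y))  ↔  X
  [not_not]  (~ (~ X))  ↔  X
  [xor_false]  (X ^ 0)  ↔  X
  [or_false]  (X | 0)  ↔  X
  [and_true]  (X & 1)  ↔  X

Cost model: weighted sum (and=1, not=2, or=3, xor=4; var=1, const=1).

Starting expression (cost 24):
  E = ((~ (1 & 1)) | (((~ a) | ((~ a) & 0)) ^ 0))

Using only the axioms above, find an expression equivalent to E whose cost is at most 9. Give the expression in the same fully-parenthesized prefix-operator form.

((~ 1) | (~ a))   [cost 9]

(1) (((~ a) | ((~ a) & 0)) ^ 0)  =[xor_false →]=  ((~ a) | ((~ a) & 0))    ⊢ ((~ (1 & 1)) | ((~ a) | ((~ a) & 0)))
(2) ((~ a) | ((~ a) & 0))  =[absorb_or →]=  (~ a)    ⊢ ((~ (1 & 1)) | (~ a))
(3) (1 & 1)  =[and_true →]=  1    ⊢ cost 9, within 9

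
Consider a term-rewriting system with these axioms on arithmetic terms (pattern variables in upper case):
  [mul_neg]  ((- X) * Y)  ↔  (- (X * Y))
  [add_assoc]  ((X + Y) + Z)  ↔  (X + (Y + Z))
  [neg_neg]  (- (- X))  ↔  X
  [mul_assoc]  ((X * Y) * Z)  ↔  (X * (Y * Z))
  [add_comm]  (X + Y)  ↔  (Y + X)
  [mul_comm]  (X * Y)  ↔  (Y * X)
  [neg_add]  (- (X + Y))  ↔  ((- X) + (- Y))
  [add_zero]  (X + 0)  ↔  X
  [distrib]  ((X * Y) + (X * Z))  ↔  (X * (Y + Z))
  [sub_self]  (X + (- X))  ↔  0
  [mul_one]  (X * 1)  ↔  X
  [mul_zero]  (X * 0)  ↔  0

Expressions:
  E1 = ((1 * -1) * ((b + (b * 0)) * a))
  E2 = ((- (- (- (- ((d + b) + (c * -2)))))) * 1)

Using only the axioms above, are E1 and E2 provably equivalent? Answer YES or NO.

NO

All listed rules preserve value, hence provable equivalence implies equal values everywhere; look for a separating assignment.
a=0, b=0, c=0, d=1 gives E1 ↦ 0, E2 ↦ 1; values differ ⇒ not provably equivalent.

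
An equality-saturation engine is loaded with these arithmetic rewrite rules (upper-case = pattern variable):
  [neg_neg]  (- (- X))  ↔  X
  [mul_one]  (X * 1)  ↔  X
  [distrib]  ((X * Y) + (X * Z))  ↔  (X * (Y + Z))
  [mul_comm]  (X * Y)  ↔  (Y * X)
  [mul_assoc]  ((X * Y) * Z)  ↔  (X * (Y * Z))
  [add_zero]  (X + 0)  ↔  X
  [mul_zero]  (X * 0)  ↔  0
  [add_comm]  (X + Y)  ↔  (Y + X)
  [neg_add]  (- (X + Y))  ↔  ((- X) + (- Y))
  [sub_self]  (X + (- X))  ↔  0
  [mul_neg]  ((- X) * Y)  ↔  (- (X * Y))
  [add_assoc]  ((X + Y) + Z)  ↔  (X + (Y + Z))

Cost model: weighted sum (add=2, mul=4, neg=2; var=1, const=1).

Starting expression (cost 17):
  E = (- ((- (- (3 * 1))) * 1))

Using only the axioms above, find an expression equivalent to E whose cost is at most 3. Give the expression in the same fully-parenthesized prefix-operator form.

(- 3)   [cost 3]

step 1: mul_one (→) rewrites (3 * 1) into 3, now (- ((- (- 3)) * 1))
step 2: mul_one (→) rewrites ((- (- 3)) * 1) into (- (- 3)), now (- (- (- 3)))
step 3: neg_neg (→) rewrites (- (- (- 3))) into (- 3), reaching cost 3 (bound 3)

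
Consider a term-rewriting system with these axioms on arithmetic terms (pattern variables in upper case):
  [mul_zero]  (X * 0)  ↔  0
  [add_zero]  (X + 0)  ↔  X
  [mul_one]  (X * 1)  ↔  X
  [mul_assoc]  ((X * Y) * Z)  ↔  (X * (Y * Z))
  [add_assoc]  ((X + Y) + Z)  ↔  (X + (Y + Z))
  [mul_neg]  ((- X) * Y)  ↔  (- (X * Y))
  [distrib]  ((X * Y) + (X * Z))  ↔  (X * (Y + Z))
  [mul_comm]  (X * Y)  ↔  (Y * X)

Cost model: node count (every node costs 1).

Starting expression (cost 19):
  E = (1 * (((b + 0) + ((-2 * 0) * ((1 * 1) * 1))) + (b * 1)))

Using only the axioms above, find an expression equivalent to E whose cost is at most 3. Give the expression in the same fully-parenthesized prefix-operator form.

(b + b)   [cost 3]

step 1: mul_one (→) rewrites ((1 * 1) * 1) into (1 * 1), now (1 * (((b + 0) + ((-2 * 0) * (1 * 1))) + (b * 1)))
step 2: mul_zero (→) rewrites (-2 * 0) into 0, now (1 * (((b + 0) + (0 * (1 * 1))) + (b * 1)))
step 3: add_zero (→) rewrites (b + 0) into b, now (1 * ((b + (0 * (1 * 1))) + (b * 1)))
step 4: mul_comm (→) rewrites (1 * ((b + (0 * (1 * 1))) + (b * 1))) into (((b + (0 * (1 * 1))) + (b * 1)) * 1)
step 5: mul_one (→) rewrites (1 * 1) into 1, now (((b + (0 * 1)) + (b * 1)) * 1)
step 6: mul_one (→) rewrites (((b + (0 * 1)) + (b * 1)) * 1) into ((b + (0 * 1)) + (b * 1))
step 7: mul_one (→) rewrites (0 * 1) into 0, now ((b + 0) + (b * 1))
step 8: mul_one (→) rewrites (b * 1) into b, now ((b + 0) + b)
step 9: add_zero (→) rewrites (b + 0) into b, reaching cost 3 (bound 3)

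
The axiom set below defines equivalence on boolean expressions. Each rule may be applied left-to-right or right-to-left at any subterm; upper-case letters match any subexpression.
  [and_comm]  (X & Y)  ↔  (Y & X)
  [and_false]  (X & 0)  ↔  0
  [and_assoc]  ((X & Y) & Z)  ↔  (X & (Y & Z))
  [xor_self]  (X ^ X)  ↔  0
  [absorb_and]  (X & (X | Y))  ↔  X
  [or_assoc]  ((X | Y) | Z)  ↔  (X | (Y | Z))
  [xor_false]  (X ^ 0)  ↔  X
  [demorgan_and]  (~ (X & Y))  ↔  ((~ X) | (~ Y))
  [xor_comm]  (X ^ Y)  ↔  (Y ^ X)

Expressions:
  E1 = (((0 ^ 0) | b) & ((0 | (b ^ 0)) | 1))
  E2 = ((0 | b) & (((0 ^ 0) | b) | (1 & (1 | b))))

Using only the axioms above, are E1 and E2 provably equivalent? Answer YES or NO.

YES

1. [xor_false →] (b ^ 0)  →  b;  E1 = (((0 ^ 0) | b) & ((0 | b) | 1))
2. [xor_false →] (0 ^ 0)  →  0;  E1 = ((0 | b) & ((0 | b) | 1))
3. [xor_false ←] 0  →  (0 ^ 0);  E1 = ((0 | b) & (((0 ^ 0) | b) | 1))
4. [absorb_and ←] 1  →  (1 & (1 | b));  this is E2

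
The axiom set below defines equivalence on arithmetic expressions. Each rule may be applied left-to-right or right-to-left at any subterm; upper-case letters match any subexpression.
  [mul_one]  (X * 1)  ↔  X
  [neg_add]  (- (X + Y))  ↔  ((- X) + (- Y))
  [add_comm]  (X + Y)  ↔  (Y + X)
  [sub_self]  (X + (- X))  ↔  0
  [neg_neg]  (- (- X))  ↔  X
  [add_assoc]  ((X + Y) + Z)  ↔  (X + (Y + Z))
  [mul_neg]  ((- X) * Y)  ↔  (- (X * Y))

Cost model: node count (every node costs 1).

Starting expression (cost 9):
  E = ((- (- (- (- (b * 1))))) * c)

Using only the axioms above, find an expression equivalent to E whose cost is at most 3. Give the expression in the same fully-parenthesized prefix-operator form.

(b * c)   [cost 3]

step 1: neg_neg (→) rewrites (- (- (- (- (b * 1))))) into (- (- (b * 1))), now ((- (- (b * 1))) * c)
step 2: neg_neg (→) rewrites (- (- (b * 1))) into (b * 1), now ((b * 1) * c)
step 3: mul_one (→) rewrites (b * 1) into b, reaching cost 3 (bound 3)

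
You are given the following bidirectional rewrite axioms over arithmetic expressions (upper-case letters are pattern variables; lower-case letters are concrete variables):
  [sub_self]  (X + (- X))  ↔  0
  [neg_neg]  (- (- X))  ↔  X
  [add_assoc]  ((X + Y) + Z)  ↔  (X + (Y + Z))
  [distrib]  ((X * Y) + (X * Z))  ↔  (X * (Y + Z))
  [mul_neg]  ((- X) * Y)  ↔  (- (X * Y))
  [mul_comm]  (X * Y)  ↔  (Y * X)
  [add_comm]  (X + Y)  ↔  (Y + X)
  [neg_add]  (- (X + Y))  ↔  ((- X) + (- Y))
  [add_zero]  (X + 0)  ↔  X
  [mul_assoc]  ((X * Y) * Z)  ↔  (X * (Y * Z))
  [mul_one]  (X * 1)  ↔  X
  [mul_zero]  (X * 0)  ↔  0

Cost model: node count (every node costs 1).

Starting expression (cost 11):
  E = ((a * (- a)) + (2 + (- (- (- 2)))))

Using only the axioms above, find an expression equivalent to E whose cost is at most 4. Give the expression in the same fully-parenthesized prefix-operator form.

(1) (- (- (- 2)))  =[neg_neg →]=  (- 2)    ⊢ ((a * (- a)) + (2 + (- 2)))
(2) (2 + (- 2))  =[sub_self →]=  0    ⊢ ((a * (- a)) + 0)
(3) ((a * (- a)) + 0)  =[add_zero →]=  (a * (- a))    ⊢ cost 4, within 4

(a * (- a))   [cost 4]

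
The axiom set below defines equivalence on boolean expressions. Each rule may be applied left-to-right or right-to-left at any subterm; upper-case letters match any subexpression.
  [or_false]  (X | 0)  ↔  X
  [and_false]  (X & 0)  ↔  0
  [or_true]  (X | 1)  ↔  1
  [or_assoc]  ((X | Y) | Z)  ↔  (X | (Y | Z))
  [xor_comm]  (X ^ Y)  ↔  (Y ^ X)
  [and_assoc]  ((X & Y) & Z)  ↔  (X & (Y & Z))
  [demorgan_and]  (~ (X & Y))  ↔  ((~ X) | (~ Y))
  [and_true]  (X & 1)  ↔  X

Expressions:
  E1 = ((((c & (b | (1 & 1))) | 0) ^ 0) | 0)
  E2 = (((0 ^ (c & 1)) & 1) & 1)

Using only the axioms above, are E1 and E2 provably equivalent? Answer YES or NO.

step 1: and_true (→) rewrites (1 & 1) into 1, now ((((c & (b | 1)) | 0) ^ 0) | 0)
step 2: or_false (→) rewrites ((((c & (b | 1)) | 0) ^ 0) | 0) into (((c & (b | 1)) | 0) ^ 0)
step 3: or_true (→) rewrites (b | 1) into 1, now (((c & 1) | 0) ^ 0)
step 4: xor_comm (→) rewrites (((c & 1) | 0) ^ 0) into (0 ^ ((c & 1) | 0))
step 5: and_true (→) rewrites (c & 1) into c, now (0 ^ (c | 0))
step 6: or_false (→) rewrites (c | 0) into c, now (0 ^ c)
step 7: and_true (←) rewrites c into (c & 1), now (0 ^ (c & 1))
step 8: and_true (←) rewrites (0 ^ (c & 1)) into ((0 ^ (c & 1)) & 1)
step 9: and_true (←) rewrites (0 ^ (c & 1)) into ((0 ^ (c & 1)) & 1), which is E2

YES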